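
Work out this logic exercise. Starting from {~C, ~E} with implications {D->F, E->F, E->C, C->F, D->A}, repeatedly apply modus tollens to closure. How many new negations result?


Initial negated facts: {~C, ~E}
Apply modus tollens to closure:
  (no implication fires)
Final negated: {~C, ~E}
New negations: {(none)}
Count = 0

0


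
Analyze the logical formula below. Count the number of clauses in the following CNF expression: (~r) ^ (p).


A CNF formula is a conjunction of clauses.
Clauses are separated by ^.
Counting the conjuncts: 2 clauses.

2


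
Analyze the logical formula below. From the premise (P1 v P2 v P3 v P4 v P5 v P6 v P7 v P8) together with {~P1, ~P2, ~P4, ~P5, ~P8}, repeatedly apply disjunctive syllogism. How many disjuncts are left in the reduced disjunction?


Original disjuncts (8): P1, P2, P3, P4, P5, P6, P7, P8
Negated (eliminate): ~P1, ~P2, ~P4, ~P5, ~P8
Remaining disjuncts: P3, P6, P7
Count = 8 - 5 = 3

3


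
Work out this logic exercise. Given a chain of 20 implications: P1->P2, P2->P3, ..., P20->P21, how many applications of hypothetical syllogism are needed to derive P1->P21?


With 20 implications in a chain connecting 21 propositions:
P1->P2, P2->P3, ..., P20->P21
Steps needed = (number of implications) - 1 = 20 - 1 = 19

19


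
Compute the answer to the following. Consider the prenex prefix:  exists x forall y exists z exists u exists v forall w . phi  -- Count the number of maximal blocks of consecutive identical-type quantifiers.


Quantifier-type sequence: E A E E E A  (A=forall, E=exists)
Group into maximal same-type runs:
  Ex1 | Ax1 | Ex3 | Ax1
Number of blocks = 4

4


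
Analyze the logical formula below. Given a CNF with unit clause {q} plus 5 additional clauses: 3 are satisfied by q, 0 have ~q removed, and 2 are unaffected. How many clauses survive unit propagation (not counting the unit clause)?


Satisfied (removed): 3
Shortened (remain): 0
Unchanged (remain): 2
Remaining = 0 + 2 = 2

2


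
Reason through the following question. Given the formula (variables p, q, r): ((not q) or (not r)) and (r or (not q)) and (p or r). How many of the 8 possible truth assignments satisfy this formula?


Evaluate all 8 assignments for p, q, r:
p=0, q=0, r=0: 0
p=0, q=0, r=1: 1
p=0, q=1, r=0: 0
p=0, q=1, r=1: 0
p=1, q=0, r=0: 1
p=1, q=0, r=1: 1
p=1, q=1, r=0: 0
p=1, q=1, r=1: 0
Satisfying count = 3

3


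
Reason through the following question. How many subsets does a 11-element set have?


The power set of a set with n elements has 2^n elements.
|P(S)| = 2^11 = 2048

2048


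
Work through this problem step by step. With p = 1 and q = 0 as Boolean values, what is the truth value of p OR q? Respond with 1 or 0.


p = 1, q = 0
Operation: p OR q
Evaluate: 1 OR 0 = 1

1


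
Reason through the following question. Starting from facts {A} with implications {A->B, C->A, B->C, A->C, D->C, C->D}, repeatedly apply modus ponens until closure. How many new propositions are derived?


Initial facts: {A}
Apply modus ponens to closure:
  A and A->B  =>  B
  B and B->C  =>  C
  C and C->D  =>  D
Final known: {A, B, C, D}
New propositions: {B, C, D}
Count = 3

3


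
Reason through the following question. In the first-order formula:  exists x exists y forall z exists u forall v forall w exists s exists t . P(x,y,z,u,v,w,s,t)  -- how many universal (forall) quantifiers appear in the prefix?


Quantifier prefix: exists x exists y forall z exists u forall v forall w exists s exists t
Mark each quantifier type:
  E E U E U U E E
Universal count = 3, Existential count = 5
Asked for universal (forall) quantifiers: 3

3


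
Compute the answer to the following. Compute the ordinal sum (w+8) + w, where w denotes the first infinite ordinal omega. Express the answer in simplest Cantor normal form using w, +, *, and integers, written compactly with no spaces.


Compute (w+8) + w.
Ordinal + is associative but NOT commutative; for finite n>0, n + w = w but w + n stays w+n.
(w+8) + w = w + (8+w) = w + w = w*2 (the finite tail 8 is absorbed by the right w).
Result = w*2

w*2


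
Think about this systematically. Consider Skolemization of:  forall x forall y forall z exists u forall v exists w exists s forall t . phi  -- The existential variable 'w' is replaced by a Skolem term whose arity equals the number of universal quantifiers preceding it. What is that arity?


Quantifier prefix: forall x forall y forall z exists u forall v exists w exists s forall t
'w' is existentially quantified at position 6.
Universal variables preceding it: x, y, z, v
Skolem function arity = 4

4


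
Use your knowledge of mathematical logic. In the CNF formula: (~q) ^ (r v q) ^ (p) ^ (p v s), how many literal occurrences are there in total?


Counting literals in each clause:
Clause 1: 1 literal(s)
Clause 2: 2 literal(s)
Clause 3: 1 literal(s)
Clause 4: 2 literal(s)
Total = 6

6


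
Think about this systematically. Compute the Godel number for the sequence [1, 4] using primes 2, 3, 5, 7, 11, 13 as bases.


Encode each element as an exponent of the corresponding prime:
  2^1 = 2
  3^4 = 81
Product = 2 * 81 = 162

162


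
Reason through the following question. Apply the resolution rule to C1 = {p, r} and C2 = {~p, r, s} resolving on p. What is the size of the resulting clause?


Remove p from C1 and ~p from C2.
C1 remainder: {r}
C2 remainder: {r, s}
Union (resolvent): {r, s}
Resolvent has 2 literal(s).

2


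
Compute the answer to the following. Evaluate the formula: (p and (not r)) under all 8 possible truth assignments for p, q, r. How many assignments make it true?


Check all 8 assignments:
p=0, q=0, r=0: 0
p=0, q=0, r=1: 0
p=0, q=1, r=0: 0
p=0, q=1, r=1: 0
p=1, q=0, r=0: 1
p=1, q=0, r=1: 0
p=1, q=1, r=0: 1
p=1, q=1, r=1: 0
Count of True = 2

2


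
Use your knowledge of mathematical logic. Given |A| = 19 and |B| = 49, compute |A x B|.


The Cartesian product A x B contains all ordered pairs (a, b).
|A x B| = |A| * |B| = 19 * 49 = 931

931


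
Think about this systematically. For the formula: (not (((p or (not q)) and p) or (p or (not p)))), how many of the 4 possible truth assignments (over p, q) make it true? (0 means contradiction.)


Check all 4 assignments:
p=0, q=0: 0
p=0, q=1: 0
p=1, q=0: 0
p=1, q=1: 0
Count of True = 0

0


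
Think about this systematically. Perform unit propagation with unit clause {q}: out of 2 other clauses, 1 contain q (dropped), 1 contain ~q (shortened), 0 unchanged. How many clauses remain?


Satisfied (removed): 1
Shortened (remain): 1
Unchanged (remain): 0
Remaining = 1 + 0 = 1

1


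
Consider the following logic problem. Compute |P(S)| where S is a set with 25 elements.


The power set of a set with n elements has 2^n elements.
|P(S)| = 2^25 = 33554432

33554432


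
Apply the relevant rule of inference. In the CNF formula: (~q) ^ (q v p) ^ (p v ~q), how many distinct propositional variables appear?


Identify each variable that appears in the formula.
Variables found: p, q
Count = 2

2


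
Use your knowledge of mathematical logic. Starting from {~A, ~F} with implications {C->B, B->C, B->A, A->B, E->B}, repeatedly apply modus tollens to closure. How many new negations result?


Initial negated facts: {~A, ~F}
Apply modus tollens to closure:
  ~A and B->A  =>  ~B
  ~B and E->B  =>  ~E
  ~B and C->B  =>  ~C
Final negated: {~A, ~B, ~C, ~E, ~F}
New negations: {~B, ~C, ~E}
Count = 3

3


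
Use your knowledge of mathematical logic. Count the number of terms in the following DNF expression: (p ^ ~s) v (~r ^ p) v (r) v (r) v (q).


A DNF formula is a disjunction of terms (conjunctions).
Terms are separated by v.
Counting the disjuncts: 5 terms.

5


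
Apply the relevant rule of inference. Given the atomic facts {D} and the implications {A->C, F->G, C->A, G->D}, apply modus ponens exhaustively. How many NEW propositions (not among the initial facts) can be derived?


Initial facts: {D}
Apply modus ponens to closure:
  (no implication fires)
Final known: {D}
New propositions: {(none)}
Count = 0

0


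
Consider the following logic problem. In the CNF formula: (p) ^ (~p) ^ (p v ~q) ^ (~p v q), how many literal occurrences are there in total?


Counting literals in each clause:
Clause 1: 1 literal(s)
Clause 2: 1 literal(s)
Clause 3: 2 literal(s)
Clause 4: 2 literal(s)
Total = 6

6


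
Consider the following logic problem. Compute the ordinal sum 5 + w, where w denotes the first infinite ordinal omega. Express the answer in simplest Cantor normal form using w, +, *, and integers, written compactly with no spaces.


Compute 5 + w.
Ordinal + is associative but NOT commutative; for finite n>0, n + w = w but w + n stays w+n.
Any finite left addend is absorbed by w on the right: 5 + w = w.
Result = w

w


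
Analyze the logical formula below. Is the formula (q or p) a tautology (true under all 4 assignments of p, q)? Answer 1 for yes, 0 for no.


Check all 4 assignments:
p=0, q=0: 0
p=0, q=1: 1
p=1, q=0: 1
p=1, q=1: 1
Satisfying count = 3/4.
Tautology iff count = 4: no.

0


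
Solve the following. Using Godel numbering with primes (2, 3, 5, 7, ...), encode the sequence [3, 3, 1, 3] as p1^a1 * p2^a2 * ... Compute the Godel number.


Encode each element as an exponent of the corresponding prime:
  2^3 = 8
  3^3 = 27
  5^1 = 5
  7^3 = 343
Product = 8 * 27 * 5 * 343 = 370440

370440


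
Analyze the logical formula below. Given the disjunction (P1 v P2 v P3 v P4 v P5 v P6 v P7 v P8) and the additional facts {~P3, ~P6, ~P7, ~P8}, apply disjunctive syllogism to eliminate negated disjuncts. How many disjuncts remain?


Original disjuncts (8): P1, P2, P3, P4, P5, P6, P7, P8
Negated (eliminate): ~P3, ~P6, ~P7, ~P8
Remaining disjuncts: P1, P2, P4, P5
Count = 8 - 4 = 4

4


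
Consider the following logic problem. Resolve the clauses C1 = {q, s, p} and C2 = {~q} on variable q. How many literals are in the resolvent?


Remove q from C1 and ~q from C2.
C1 remainder: {s, p}
C2 remainder: {}
Union (resolvent): {p, s}
Resolvent has 2 literal(s).

2


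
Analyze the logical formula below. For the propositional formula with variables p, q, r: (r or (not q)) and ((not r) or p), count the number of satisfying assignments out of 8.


Evaluate all 8 assignments for p, q, r:
p=0, q=0, r=0: 1
p=0, q=0, r=1: 0
p=0, q=1, r=0: 0
p=0, q=1, r=1: 0
p=1, q=0, r=0: 1
p=1, q=0, r=1: 1
p=1, q=1, r=0: 0
p=1, q=1, r=1: 1
Satisfying count = 4

4


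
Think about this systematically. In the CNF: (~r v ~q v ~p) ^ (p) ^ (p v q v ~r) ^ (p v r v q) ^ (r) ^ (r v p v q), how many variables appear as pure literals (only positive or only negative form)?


Check each variable for pure literal status:
p: mixed (not pure)
q: mixed (not pure)
r: mixed (not pure)
Pure literal count = 0

0


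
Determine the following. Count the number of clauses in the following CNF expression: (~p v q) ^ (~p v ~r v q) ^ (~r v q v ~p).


A CNF formula is a conjunction of clauses.
Clauses are separated by ^.
Counting the conjuncts: 3 clauses.

3


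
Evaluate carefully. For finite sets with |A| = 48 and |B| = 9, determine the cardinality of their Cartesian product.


The Cartesian product A x B contains all ordered pairs (a, b).
|A x B| = |A| * |B| = 48 * 9 = 432

432


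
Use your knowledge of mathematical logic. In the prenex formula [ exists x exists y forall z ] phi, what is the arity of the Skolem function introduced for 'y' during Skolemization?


Quantifier prefix: exists x exists y forall z
'y' is existentially quantified at position 2.
No universal quantifiers precede it.
Skolem function arity = 0 (a Skolem constant)

0


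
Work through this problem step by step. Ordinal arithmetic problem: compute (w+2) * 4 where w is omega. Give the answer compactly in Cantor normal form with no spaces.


Compute (w+2) * 4.
Ordinal * is associative and left-distributive over +, but NOT commutative; for finite n>1, n*w = w but w*n stays w*n.
(w+2) * 4 = (w+2) repeated 4 times. Each intermediate +2 is absorbed by the following w; only the last survives: w*4+2.
Result = w*4+2

w*4+2


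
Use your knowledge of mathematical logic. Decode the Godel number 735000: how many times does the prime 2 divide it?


Factorize 735000 by dividing by 2 repeatedly.
Division steps: 2 divides 735000 exactly 3 time(s).
Exponent of 2 = 3

3


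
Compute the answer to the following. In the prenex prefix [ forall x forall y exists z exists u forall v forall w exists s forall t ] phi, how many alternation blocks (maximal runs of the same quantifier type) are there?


Quantifier-type sequence: A A E E A A E A  (A=forall, E=exists)
Group into maximal same-type runs:
  Ax2 | Ex2 | Ax2 | Ex1 | Ax1
Number of blocks = 5

5


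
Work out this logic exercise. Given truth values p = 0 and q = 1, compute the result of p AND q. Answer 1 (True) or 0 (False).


p = 0, q = 1
Operation: p AND q
Evaluate: 0 AND 1 = 0

0


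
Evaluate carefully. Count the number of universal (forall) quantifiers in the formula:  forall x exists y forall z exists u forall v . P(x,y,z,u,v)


Quantifier prefix: forall x exists y forall z exists u forall v
Mark each quantifier type:
  U E U E U
Universal count = 3, Existential count = 2
Asked for universal (forall) quantifiers: 3

3


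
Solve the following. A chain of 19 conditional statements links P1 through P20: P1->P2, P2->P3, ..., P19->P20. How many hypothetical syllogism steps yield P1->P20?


With 19 implications in a chain connecting 20 propositions:
P1->P2, P2->P3, ..., P19->P20
Steps needed = (number of implications) - 1 = 19 - 1 = 18

18


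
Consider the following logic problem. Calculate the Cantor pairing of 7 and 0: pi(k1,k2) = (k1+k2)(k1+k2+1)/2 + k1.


k1 + k2 = 7
(k1+k2)(k1+k2+1)/2 = 7 * 8 / 2 = 28
pi = 28 + 7 = 35

35


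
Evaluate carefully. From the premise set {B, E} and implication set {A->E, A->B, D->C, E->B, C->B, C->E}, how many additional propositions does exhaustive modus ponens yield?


Initial facts: {B, E}
Apply modus ponens to closure:
  (no implication fires)
Final known: {B, E}
New propositions: {(none)}
Count = 0

0


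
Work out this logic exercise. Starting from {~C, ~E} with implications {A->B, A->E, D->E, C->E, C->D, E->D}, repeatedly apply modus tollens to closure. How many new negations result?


Initial negated facts: {~C, ~E}
Apply modus tollens to closure:
  ~E and A->E  =>  ~A
  ~E and D->E  =>  ~D
Final negated: {~A, ~C, ~D, ~E}
New negations: {~A, ~D}
Count = 2

2


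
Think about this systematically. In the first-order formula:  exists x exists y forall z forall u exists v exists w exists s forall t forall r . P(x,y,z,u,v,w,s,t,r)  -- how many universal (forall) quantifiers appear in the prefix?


Quantifier prefix: exists x exists y forall z forall u exists v exists w exists s forall t forall r
Mark each quantifier type:
  E E U U E E E U U
Universal count = 4, Existential count = 5
Asked for universal (forall) quantifiers: 4

4


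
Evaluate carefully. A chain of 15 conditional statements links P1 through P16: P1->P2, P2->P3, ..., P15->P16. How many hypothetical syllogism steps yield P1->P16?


With 15 implications in a chain connecting 16 propositions:
P1->P2, P2->P3, ..., P15->P16
Steps needed = (number of implications) - 1 = 15 - 1 = 14

14


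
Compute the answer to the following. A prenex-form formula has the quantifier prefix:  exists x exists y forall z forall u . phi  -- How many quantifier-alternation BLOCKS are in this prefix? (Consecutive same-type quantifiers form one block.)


Quantifier-type sequence: E E A A  (A=forall, E=exists)
Group into maximal same-type runs:
  Ex2 | Ax2
Number of blocks = 2

2


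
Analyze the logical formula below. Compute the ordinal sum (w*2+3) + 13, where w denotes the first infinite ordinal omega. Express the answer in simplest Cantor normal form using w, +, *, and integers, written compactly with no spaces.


Compute (w*2+3) + 13.
Ordinal + is associative but NOT commutative; for finite n>0, n + w = w but w + n stays w+n.
By associativity: (w*2+3) + 13 = w*2 + (3+13) = w*2+16.
Result = w*2+16

w*2+16


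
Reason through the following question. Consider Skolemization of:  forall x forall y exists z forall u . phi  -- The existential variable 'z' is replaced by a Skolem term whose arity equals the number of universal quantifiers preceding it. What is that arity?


Quantifier prefix: forall x forall y exists z forall u
'z' is existentially quantified at position 3.
Universal variables preceding it: x, y
Skolem function arity = 2

2


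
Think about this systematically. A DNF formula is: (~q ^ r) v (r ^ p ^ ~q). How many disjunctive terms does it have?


A DNF formula is a disjunction of terms (conjunctions).
Terms are separated by v.
Counting the disjuncts: 2 terms.

2


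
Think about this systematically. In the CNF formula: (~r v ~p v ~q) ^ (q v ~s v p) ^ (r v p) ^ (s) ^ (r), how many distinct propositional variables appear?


Identify each variable that appears in the formula.
Variables found: p, q, r, s
Count = 4

4


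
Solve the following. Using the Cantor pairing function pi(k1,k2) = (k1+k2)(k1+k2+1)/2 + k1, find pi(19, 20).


k1 + k2 = 39
(k1+k2)(k1+k2+1)/2 = 39 * 40 / 2 = 780
pi = 780 + 19 = 799

799


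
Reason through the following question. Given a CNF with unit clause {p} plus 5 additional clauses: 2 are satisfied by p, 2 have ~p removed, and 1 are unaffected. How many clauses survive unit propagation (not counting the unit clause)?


Satisfied (removed): 2
Shortened (remain): 2
Unchanged (remain): 1
Remaining = 2 + 1 = 3

3


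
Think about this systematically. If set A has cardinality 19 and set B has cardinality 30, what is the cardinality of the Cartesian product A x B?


The Cartesian product A x B contains all ordered pairs (a, b).
|A x B| = |A| * |B| = 19 * 30 = 570

570


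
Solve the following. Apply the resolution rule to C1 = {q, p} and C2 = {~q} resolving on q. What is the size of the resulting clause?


Remove q from C1 and ~q from C2.
C1 remainder: {p}
C2 remainder: {}
Union (resolvent): {p}
Resolvent has 1 literal(s).

1


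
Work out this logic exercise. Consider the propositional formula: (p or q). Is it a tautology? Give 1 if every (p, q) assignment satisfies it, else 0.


Check all 4 assignments:
p=0, q=0: 0
p=0, q=1: 1
p=1, q=0: 1
p=1, q=1: 1
Satisfying count = 3/4.
Tautology iff count = 4: no.

0


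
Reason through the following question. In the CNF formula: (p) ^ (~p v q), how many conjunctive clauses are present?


A CNF formula is a conjunction of clauses.
Clauses are separated by ^.
Counting the conjuncts: 2 clauses.

2


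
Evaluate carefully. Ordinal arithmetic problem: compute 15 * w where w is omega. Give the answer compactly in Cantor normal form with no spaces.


Compute 15 * w.
Ordinal * is associative and left-distributive over +, but NOT commutative; for finite n>1, n*w = w but w*n stays w*n.
For finite n>0, n * w = sup{n*k : k<w} = w. So 15 * w = w.
Result = w

w


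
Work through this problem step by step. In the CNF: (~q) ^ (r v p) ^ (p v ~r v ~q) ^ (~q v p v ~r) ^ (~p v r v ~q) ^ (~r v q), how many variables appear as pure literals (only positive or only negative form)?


Check each variable for pure literal status:
p: mixed (not pure)
q: mixed (not pure)
r: mixed (not pure)
Pure literal count = 0

0


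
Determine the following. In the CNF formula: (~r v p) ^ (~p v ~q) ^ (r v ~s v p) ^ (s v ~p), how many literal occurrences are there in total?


Counting literals in each clause:
Clause 1: 2 literal(s)
Clause 2: 2 literal(s)
Clause 3: 3 literal(s)
Clause 4: 2 literal(s)
Total = 9

9


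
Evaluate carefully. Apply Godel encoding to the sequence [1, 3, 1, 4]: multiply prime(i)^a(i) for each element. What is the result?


Encode each element as an exponent of the corresponding prime:
  2^1 = 2
  3^3 = 27
  5^1 = 5
  7^4 = 2401
Product = 2 * 27 * 5 * 2401 = 648270

648270


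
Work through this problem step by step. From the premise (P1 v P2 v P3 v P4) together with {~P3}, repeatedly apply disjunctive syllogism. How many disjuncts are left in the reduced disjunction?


Original disjuncts (4): P1, P2, P3, P4
Negated (eliminate): ~P3
Remaining disjuncts: P1, P2, P4
Count = 4 - 1 = 3

3


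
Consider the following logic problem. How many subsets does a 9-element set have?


The power set of a set with n elements has 2^n elements.
|P(S)| = 2^9 = 512

512


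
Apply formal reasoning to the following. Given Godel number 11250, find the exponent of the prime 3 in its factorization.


Factorize 11250 by dividing by 3 repeatedly.
Division steps: 3 divides 11250 exactly 2 time(s).
Exponent of 3 = 2

2


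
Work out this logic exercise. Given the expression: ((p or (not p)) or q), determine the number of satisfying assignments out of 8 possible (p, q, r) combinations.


Check all 8 assignments:
p=0, q=0, r=0: 1
p=0, q=0, r=1: 1
p=0, q=1, r=0: 1
p=0, q=1, r=1: 1
p=1, q=0, r=0: 1
p=1, q=0, r=1: 1
p=1, q=1, r=0: 1
p=1, q=1, r=1: 1
Count of True = 8

8


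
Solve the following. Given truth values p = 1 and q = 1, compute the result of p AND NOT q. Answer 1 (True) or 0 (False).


p = 1, q = 1
Operation: p AND NOT q
Evaluate: 1 AND NOT 1 = 0

0


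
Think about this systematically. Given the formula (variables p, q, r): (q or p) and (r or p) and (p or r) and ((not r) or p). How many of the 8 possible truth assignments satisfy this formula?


Evaluate all 8 assignments for p, q, r:
p=0, q=0, r=0: 0
p=0, q=0, r=1: 0
p=0, q=1, r=0: 0
p=0, q=1, r=1: 0
p=1, q=0, r=0: 1
p=1, q=0, r=1: 1
p=1, q=1, r=0: 1
p=1, q=1, r=1: 1
Satisfying count = 4

4


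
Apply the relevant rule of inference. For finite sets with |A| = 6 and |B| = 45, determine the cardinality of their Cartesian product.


The Cartesian product A x B contains all ordered pairs (a, b).
|A x B| = |A| * |B| = 6 * 45 = 270

270


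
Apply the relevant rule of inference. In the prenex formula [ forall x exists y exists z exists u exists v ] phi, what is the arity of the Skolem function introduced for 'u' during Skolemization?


Quantifier prefix: forall x exists y exists z exists u exists v
'u' is existentially quantified at position 4.
Universal variables preceding it: x
Skolem function arity = 1

1


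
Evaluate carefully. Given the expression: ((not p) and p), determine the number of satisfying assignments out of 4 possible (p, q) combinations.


Check all 4 assignments:
p=0, q=0: 0
p=0, q=1: 0
p=1, q=0: 0
p=1, q=1: 0
Count of True = 0

0


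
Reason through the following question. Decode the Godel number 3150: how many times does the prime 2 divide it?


Factorize 3150 by dividing by 2 repeatedly.
Division steps: 2 divides 3150 exactly 1 time(s).
Exponent of 2 = 1

1


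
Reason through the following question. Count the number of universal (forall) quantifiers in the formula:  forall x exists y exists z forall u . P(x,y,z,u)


Quantifier prefix: forall x exists y exists z forall u
Mark each quantifier type:
  U E E U
Universal count = 2, Existential count = 2
Asked for universal (forall) quantifiers: 2

2


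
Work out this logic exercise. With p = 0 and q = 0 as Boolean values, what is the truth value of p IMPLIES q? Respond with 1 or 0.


p = 0, q = 0
Operation: p IMPLIES q
Evaluate: 0 IMPLIES 0 = 1

1


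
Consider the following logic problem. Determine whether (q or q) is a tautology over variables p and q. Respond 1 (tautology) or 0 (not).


Check all 4 assignments:
p=0, q=0: 0
p=0, q=1: 1
p=1, q=0: 0
p=1, q=1: 1
Satisfying count = 2/4.
Tautology iff count = 4: no.

0


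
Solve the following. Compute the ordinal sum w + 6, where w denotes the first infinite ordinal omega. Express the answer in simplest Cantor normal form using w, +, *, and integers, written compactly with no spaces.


Compute w + 6.
Ordinal + is associative but NOT commutative; for finite n>0, n + w = w but w + n stays w+n.
w + 6 is already in normal form (a successor ordinal beyond w).
Result = w+6

w+6


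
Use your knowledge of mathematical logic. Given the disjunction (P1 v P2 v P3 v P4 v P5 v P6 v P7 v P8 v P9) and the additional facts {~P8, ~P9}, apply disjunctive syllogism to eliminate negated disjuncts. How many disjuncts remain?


Original disjuncts (9): P1, P2, P3, P4, P5, P6, P7, P8, P9
Negated (eliminate): ~P8, ~P9
Remaining disjuncts: P1, P2, P3, P4, P5, P6, P7
Count = 9 - 2 = 7

7


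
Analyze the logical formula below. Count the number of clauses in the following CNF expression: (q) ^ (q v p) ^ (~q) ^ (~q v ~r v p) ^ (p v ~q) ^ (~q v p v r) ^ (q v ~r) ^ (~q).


A CNF formula is a conjunction of clauses.
Clauses are separated by ^.
Counting the conjuncts: 8 clauses.

8


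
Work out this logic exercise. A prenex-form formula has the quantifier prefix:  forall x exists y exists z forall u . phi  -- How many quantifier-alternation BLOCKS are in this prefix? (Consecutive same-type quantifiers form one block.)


Quantifier-type sequence: A E E A  (A=forall, E=exists)
Group into maximal same-type runs:
  Ax1 | Ex2 | Ax1
Number of blocks = 3

3


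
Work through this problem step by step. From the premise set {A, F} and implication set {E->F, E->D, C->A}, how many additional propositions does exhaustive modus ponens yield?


Initial facts: {A, F}
Apply modus ponens to closure:
  (no implication fires)
Final known: {A, F}
New propositions: {(none)}
Count = 0

0


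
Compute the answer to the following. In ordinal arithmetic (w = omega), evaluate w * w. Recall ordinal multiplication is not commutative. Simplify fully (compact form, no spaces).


Compute w * w.
Ordinal * is associative and left-distributive over +, but NOT commutative; for finite n>1, n*w = w but w*n stays w*n.
w * w = w^2 by definition.
Result = w^2

w^2


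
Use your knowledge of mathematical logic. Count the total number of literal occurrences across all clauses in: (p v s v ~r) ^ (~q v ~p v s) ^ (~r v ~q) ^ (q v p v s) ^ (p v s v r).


Counting literals in each clause:
Clause 1: 3 literal(s)
Clause 2: 3 literal(s)
Clause 3: 2 literal(s)
Clause 4: 3 literal(s)
Clause 5: 3 literal(s)
Total = 14

14


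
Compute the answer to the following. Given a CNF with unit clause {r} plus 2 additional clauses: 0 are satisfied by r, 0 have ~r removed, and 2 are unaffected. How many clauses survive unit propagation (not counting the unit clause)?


Satisfied (removed): 0
Shortened (remain): 0
Unchanged (remain): 2
Remaining = 0 + 2 = 2

2


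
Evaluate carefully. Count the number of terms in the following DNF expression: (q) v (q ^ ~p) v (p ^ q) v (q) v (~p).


A DNF formula is a disjunction of terms (conjunctions).
Terms are separated by v.
Counting the disjuncts: 5 terms.

5


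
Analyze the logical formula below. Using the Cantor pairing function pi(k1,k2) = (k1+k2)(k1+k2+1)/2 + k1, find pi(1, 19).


k1 + k2 = 20
(k1+k2)(k1+k2+1)/2 = 20 * 21 / 2 = 210
pi = 210 + 1 = 211

211


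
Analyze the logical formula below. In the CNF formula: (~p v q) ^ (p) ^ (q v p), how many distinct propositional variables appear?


Identify each variable that appears in the formula.
Variables found: p, q
Count = 2

2


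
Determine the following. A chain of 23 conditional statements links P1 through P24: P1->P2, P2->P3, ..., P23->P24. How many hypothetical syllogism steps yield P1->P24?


With 23 implications in a chain connecting 24 propositions:
P1->P2, P2->P3, ..., P23->P24
Steps needed = (number of implications) - 1 = 23 - 1 = 22

22


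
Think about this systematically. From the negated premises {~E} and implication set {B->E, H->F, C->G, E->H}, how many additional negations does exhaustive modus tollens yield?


Initial negated facts: {~E}
Apply modus tollens to closure:
  ~E and B->E  =>  ~B
Final negated: {~B, ~E}
New negations: {~B}
Count = 1

1


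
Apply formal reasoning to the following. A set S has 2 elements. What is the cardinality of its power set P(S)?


The power set of a set with n elements has 2^n elements.
|P(S)| = 2^2 = 4

4


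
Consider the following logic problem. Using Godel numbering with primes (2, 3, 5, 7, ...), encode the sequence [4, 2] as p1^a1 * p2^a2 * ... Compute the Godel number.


Encode each element as an exponent of the corresponding prime:
  2^4 = 16
  3^2 = 9
Product = 16 * 9 = 144

144


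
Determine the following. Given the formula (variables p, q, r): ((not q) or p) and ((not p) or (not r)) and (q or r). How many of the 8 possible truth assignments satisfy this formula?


Evaluate all 8 assignments for p, q, r:
p=0, q=0, r=0: 0
p=0, q=0, r=1: 1
p=0, q=1, r=0: 0
p=0, q=1, r=1: 0
p=1, q=0, r=0: 0
p=1, q=0, r=1: 0
p=1, q=1, r=0: 1
p=1, q=1, r=1: 0
Satisfying count = 2

2


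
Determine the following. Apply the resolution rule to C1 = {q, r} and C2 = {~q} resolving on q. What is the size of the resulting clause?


Remove q from C1 and ~q from C2.
C1 remainder: {r}
C2 remainder: {}
Union (resolvent): {r}
Resolvent has 1 literal(s).

1


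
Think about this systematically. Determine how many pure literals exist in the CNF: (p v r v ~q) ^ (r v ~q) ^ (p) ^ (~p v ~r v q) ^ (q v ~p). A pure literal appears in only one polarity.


Check each variable for pure literal status:
p: mixed (not pure)
q: mixed (not pure)
r: mixed (not pure)
Pure literal count = 0

0


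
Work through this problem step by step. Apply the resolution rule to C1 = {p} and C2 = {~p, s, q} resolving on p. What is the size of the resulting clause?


Remove p from C1 and ~p from C2.
C1 remainder: {}
C2 remainder: {s, q}
Union (resolvent): {q, s}
Resolvent has 2 literal(s).

2


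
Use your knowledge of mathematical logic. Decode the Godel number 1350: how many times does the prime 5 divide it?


Factorize 1350 by dividing by 5 repeatedly.
Division steps: 5 divides 1350 exactly 2 time(s).
Exponent of 5 = 2

2


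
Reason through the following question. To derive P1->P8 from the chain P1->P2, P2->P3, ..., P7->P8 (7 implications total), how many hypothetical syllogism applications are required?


With 7 implications in a chain connecting 8 propositions:
P1->P2, P2->P3, ..., P7->P8
Steps needed = (number of implications) - 1 = 7 - 1 = 6

6


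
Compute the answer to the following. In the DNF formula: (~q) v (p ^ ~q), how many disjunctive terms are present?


A DNF formula is a disjunction of terms (conjunctions).
Terms are separated by v.
Counting the disjuncts: 2 terms.

2


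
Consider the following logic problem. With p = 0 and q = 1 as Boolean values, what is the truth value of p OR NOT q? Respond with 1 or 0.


p = 0, q = 1
Operation: p OR NOT q
Evaluate: 0 OR NOT 1 = 0

0


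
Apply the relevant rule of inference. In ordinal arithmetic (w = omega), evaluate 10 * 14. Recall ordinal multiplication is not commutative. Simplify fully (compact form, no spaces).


Compute 10 * 14.
Ordinal * is associative and left-distributive over +, but NOT commutative; for finite n>1, n*w = w but w*n stays w*n.
Both finite; ordinal * agrees with natural *: 10 * 14 = 140.
Result = 140

140


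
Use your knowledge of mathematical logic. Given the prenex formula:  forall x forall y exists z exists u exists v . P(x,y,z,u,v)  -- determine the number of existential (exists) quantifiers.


Quantifier prefix: forall x forall y exists z exists u exists v
Mark each quantifier type:
  U U E E E
Universal count = 2, Existential count = 3
Asked for existential (exists) quantifiers: 3

3


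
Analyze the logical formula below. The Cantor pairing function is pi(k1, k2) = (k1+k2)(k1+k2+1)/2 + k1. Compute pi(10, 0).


k1 + k2 = 10
(k1+k2)(k1+k2+1)/2 = 10 * 11 / 2 = 55
pi = 55 + 10 = 65

65


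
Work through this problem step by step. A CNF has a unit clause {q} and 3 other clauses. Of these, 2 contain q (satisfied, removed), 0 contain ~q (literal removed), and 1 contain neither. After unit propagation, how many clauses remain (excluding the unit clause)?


Satisfied (removed): 2
Shortened (remain): 0
Unchanged (remain): 1
Remaining = 0 + 1 = 1

1


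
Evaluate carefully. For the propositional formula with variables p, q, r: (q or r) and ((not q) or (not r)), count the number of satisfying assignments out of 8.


Evaluate all 8 assignments for p, q, r:
p=0, q=0, r=0: 0
p=0, q=0, r=1: 1
p=0, q=1, r=0: 1
p=0, q=1, r=1: 0
p=1, q=0, r=0: 0
p=1, q=0, r=1: 1
p=1, q=1, r=0: 1
p=1, q=1, r=1: 0
Satisfying count = 4

4


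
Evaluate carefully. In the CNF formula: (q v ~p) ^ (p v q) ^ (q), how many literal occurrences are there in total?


Counting literals in each clause:
Clause 1: 2 literal(s)
Clause 2: 2 literal(s)
Clause 3: 1 literal(s)
Total = 5

5


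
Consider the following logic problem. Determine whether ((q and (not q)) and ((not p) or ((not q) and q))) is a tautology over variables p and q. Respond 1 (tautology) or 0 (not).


Check all 4 assignments:
p=0, q=0: 0
p=0, q=1: 0
p=1, q=0: 0
p=1, q=1: 0
Satisfying count = 0/4.
Tautology iff count = 4: no.

0


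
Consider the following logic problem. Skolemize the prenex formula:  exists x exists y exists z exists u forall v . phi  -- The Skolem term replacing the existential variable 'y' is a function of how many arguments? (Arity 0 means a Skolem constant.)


Quantifier prefix: exists x exists y exists z exists u forall v
'y' is existentially quantified at position 2.
No universal quantifiers precede it.
Skolem function arity = 0 (a Skolem constant)

0


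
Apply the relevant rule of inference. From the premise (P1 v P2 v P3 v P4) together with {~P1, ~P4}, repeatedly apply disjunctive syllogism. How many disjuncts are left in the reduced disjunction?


Original disjuncts (4): P1, P2, P3, P4
Negated (eliminate): ~P1, ~P4
Remaining disjuncts: P2, P3
Count = 4 - 2 = 2

2


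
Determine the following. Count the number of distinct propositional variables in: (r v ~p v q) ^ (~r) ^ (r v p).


Identify each variable that appears in the formula.
Variables found: p, q, r
Count = 3

3


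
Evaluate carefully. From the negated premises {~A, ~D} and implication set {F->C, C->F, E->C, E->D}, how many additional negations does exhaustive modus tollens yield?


Initial negated facts: {~A, ~D}
Apply modus tollens to closure:
  ~D and E->D  =>  ~E
Final negated: {~A, ~D, ~E}
New negations: {~E}
Count = 1

1


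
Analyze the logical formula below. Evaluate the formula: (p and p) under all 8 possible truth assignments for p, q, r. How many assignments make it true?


Check all 8 assignments:
p=0, q=0, r=0: 0
p=0, q=0, r=1: 0
p=0, q=1, r=0: 0
p=0, q=1, r=1: 0
p=1, q=0, r=0: 1
p=1, q=0, r=1: 1
p=1, q=1, r=0: 1
p=1, q=1, r=1: 1
Count of True = 4

4


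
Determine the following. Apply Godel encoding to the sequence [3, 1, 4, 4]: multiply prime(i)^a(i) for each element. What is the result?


Encode each element as an exponent of the corresponding prime:
  2^3 = 8
  3^1 = 3
  5^4 = 625
  7^4 = 2401
Product = 8 * 3 * 625 * 2401 = 36015000

36015000


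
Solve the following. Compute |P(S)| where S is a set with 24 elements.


The power set of a set with n elements has 2^n elements.
|P(S)| = 2^24 = 16777216

16777216


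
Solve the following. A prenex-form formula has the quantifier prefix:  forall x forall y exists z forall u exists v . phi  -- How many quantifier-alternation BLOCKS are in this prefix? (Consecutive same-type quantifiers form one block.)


Quantifier-type sequence: A A E A E  (A=forall, E=exists)
Group into maximal same-type runs:
  Ax2 | Ex1 | Ax1 | Ex1
Number of blocks = 4

4


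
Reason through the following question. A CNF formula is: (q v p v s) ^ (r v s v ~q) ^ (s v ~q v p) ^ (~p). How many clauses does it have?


A CNF formula is a conjunction of clauses.
Clauses are separated by ^.
Counting the conjuncts: 4 clauses.

4


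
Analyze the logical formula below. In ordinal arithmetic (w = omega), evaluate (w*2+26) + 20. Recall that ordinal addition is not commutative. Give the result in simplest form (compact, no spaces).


Compute (w*2+26) + 20.
Ordinal + is associative but NOT commutative; for finite n>0, n + w = w but w + n stays w+n.
By associativity: (w*2+26) + 20 = w*2 + (26+20) = w*2+46.
Result = w*2+46

w*2+46


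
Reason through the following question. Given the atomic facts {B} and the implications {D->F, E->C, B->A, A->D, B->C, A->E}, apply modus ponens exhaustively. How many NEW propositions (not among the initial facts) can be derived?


Initial facts: {B}
Apply modus ponens to closure:
  B and B->A  =>  A
  A and A->D  =>  D
  B and B->C  =>  C
  A and A->E  =>  E
  D and D->F  =>  F
Final known: {A, B, C, D, E, F}
New propositions: {A, C, D, E, F}
Count = 5

5


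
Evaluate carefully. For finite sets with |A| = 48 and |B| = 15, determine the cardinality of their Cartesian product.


The Cartesian product A x B contains all ordered pairs (a, b).
|A x B| = |A| * |B| = 48 * 15 = 720

720


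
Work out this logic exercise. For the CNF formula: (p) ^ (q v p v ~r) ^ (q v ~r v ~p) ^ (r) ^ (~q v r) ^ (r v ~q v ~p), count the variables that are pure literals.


Check each variable for pure literal status:
p: mixed (not pure)
q: mixed (not pure)
r: mixed (not pure)
Pure literal count = 0

0


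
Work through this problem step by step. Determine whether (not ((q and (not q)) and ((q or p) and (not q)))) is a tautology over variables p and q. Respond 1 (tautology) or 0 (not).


Check all 4 assignments:
p=0, q=0: 1
p=0, q=1: 1
p=1, q=0: 1
p=1, q=1: 1
Satisfying count = 4/4.
Tautology iff count = 4: yes.

1


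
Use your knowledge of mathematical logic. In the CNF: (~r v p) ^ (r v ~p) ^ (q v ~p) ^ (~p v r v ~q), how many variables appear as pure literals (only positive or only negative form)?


Check each variable for pure literal status:
p: mixed (not pure)
q: mixed (not pure)
r: mixed (not pure)
Pure literal count = 0

0


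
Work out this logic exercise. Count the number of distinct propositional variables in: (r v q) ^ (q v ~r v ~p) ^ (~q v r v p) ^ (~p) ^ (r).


Identify each variable that appears in the formula.
Variables found: p, q, r
Count = 3

3


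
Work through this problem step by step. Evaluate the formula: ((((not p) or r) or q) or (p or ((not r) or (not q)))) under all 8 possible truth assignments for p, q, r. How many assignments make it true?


Check all 8 assignments:
p=0, q=0, r=0: 1
p=0, q=0, r=1: 1
p=0, q=1, r=0: 1
p=0, q=1, r=1: 1
p=1, q=0, r=0: 1
p=1, q=0, r=1: 1
p=1, q=1, r=0: 1
p=1, q=1, r=1: 1
Count of True = 8

8


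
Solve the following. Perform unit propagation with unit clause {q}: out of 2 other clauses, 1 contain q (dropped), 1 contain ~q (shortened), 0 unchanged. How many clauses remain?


Satisfied (removed): 1
Shortened (remain): 1
Unchanged (remain): 0
Remaining = 1 + 0 = 1

1


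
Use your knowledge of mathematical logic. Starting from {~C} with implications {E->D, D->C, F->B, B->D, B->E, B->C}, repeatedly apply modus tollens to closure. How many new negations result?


Initial negated facts: {~C}
Apply modus tollens to closure:
  ~C and D->C  =>  ~D
  ~D and B->D  =>  ~B
  ~D and E->D  =>  ~E
  ~B and F->B  =>  ~F
Final negated: {~B, ~C, ~D, ~E, ~F}
New negations: {~B, ~D, ~E, ~F}
Count = 4

4


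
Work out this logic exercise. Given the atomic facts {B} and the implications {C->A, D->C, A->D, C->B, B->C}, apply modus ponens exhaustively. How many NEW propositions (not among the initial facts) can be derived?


Initial facts: {B}
Apply modus ponens to closure:
  B and B->C  =>  C
  C and C->A  =>  A
  A and A->D  =>  D
Final known: {A, B, C, D}
New propositions: {A, C, D}
Count = 3

3


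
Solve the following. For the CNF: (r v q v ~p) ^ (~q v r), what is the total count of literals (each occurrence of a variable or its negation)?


Counting literals in each clause:
Clause 1: 3 literal(s)
Clause 2: 2 literal(s)
Total = 5

5
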